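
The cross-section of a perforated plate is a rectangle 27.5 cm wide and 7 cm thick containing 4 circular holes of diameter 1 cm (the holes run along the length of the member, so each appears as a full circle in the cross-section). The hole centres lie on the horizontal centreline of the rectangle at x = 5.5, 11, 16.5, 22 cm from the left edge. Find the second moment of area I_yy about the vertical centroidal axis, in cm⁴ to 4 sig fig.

I_yy ≈ 1.201 × 10⁴ cm⁴

Treat the section as a set of non-overlapping primitives; coordinates are from the bounding-box lower-left.
Plate: 27.5 × 7, A = 192.5 cm², x = 13.75 cm, Ī = 12131.5 cm⁴.
Hole 1 (subtracted): ⌀1, A = 0.785398 cm², x = 5.5 cm, Ī = 0.0490874 cm⁴.
Hole 2 (subtracted): ⌀1, A = 0.785398 cm², x = 11 cm, Ī = 0.0490874 cm⁴.
Hole 3 (subtracted): ⌀1, A = 0.785398 cm², x = 16.5 cm, Ī = 0.0490874 cm⁴.
Hole 4 (subtracted): ⌀1, A = 0.785398 cm², x = 22 cm, Ī = 0.0490874 cm⁴.
By symmetry the centroid is at mid-width, x̄ = 13.75 cm.
Transfer each piece to the vertical centroidal axis using Ī + A·d² with d = x − 13.75:
  plate: d = 0 cm → contributes +12131.5 cm⁴
  hole 1: d = -8.25 cm → contributes −53.5052 cm⁴
  hole 2: d = -2.75 cm → contributes −5.98866 cm⁴
  hole 3: d = 2.75 cm → contributes −5.98866 cm⁴
  hole 4: d = 8.25 cm → contributes −53.5052 cm⁴
Total I = 12012.5 cm⁴.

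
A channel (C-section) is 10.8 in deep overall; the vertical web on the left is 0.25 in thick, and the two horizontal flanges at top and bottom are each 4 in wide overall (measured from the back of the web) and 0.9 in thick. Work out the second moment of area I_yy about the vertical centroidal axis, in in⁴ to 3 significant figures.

I_yy ≈ 15.6 in⁴

Decompose the section into non-overlapping parts with the origin at the bottom-left of its bounding rectangle.
Web: 0.25 × 10.8, A = 2.7 in², x = 0.125 in, Ī = 0.014063 in⁴.
Top flange (beyond web): 3.75 × 0.9, A = 3.375 in², x = 2.125 in, Ī = 3.9551 in⁴.
Bottom flange (beyond web): 3.75 × 0.9, A = 3.375 in², x = 2.125 in, Ī = 3.9551 in⁴.
Centroid: x̄ = ΣA·x / ΣA = 1.5536 in.
Transfer each piece to the vertical centroidal axis using Ī + A·d² with d = x − 1.5536:
  web: d = -1.4286 in → contributes +5.5243 in⁴
  top flange (beyond web): d = 0.57143 in → contributes +5.0571 in⁴
  bottom flange (beyond web): d = 0.57143 in → contributes +5.0571 in⁴
Total I = 15.639 in⁴.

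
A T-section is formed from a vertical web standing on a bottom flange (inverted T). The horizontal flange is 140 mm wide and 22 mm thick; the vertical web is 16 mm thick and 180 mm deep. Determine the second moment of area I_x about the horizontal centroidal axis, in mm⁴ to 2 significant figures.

Split into non-overlapping primitives; take the origin at the lower-left of the bounding box.
Flange: 140 × 22, A = 3 080 mm², y = 11 mm, Ī = 124 227 mm⁴.
Web: 16 × 180, A = 2 880 mm², y = 112 mm, Ī = 7 776 000 mm⁴.
Centroid: ȳ = ΣA·y / ΣA = 59.81 mm.
Transfer each piece to the horizontal centroidal axis using Ī + A·d² with d = y − 59.81:
  flange: d = -48.81 mm → contributes +7 460 676 mm⁴
  web: d = 52.19 mm → contributes +15 621 925 mm⁴
Total I = 23 082 601 mm⁴.

I_x ≈ 2.3 × 10⁷ mm⁴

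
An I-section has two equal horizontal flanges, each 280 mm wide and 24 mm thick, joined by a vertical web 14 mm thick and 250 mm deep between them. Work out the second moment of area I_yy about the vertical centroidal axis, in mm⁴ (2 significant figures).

I_yy ≈ 8.8 × 10⁷ mm⁴

Break the section into simple shapes (no overlaps), measuring from the bottom-left corner of the bounding box.
Bottom flange: 280 × 24, A = 6 720 mm², x = 140 mm, Ī = 43 904 000 mm⁴.
Web: 14 × 250, A = 3 500 mm², x = 140 mm, Ī = 57 167 mm⁴.
Top flange: 280 × 24, A = 6 720 mm², x = 140 mm, Ī = 43 904 000 mm⁴.
By symmetry the centroid is at mid-width, x̄ = 140 mm.
All pieces are centred on the vertical centroidal axis, so I = ΣĪ = 87 865 167 mm⁴.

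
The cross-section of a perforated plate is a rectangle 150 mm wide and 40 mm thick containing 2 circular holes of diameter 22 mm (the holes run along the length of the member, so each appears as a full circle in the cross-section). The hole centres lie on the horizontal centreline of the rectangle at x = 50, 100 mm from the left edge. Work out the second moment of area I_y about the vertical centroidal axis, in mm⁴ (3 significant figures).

Break the section into simple shapes (no overlaps), measuring from the bottom-left corner of the bounding box.
Plate: 150 × 40, A = 6 000 mm², x = 75 mm, Ī = 11 250 000 mm⁴.
Hole 1 (subtracted): ⌀22, A = 380.13 mm², x = 50 mm, Ī = 11 499 mm⁴.
Hole 2 (subtracted): ⌀22, A = 380.13 mm², x = 100 mm, Ī = 11 499 mm⁴.
By symmetry the centroid is at mid-width, x̄ = 75 mm.
Transfer each piece to the vertical centroidal axis using Ī + A·d² with d = x − 75:
  plate: d = 0 mm → contributes +11 250 000 mm⁴
  hole 1: d = -25 mm → contributes −249 082 mm⁴
  hole 2: d = 25 mm → contributes −249 082 mm⁴
Total I = 10 751 836 mm⁴.

I_y ≈ 1.08 × 10⁷ mm⁴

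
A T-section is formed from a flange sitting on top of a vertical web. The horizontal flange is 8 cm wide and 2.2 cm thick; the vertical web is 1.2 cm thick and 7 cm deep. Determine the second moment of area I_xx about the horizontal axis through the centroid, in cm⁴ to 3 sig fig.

I_xx ≈ 162 cm⁴

Split into non-overlapping primitives; take the origin at the lower-left of the bounding box.
Flange: 8 × 2.2, A = 17.6 cm², y = 8.1 cm, Ī = 7.0987 cm⁴.
Web: 1.2 × 7, A = 8.4 cm², y = 3.5 cm, Ī = 34.3 cm⁴.
Centroid: ȳ = ΣA·y / ΣA = 6.6138 cm.
Transfer each piece to the horizontal axis through the centroid using Ī + A·d² with d = y − 6.6138:
  flange: d = 1.4862 cm → contributes +45.971 cm⁴
  web: d = -3.1138 cm → contributes +115.75 cm⁴
Total I = 161.72 cm⁴.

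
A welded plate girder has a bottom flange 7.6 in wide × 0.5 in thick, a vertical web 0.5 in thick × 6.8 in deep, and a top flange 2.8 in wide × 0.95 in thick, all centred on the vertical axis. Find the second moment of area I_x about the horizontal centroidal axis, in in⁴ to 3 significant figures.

I_x ≈ 103 in⁴

Treat the section as a set of non-overlapping primitives; coordinates are from the bounding-box lower-left.
Bottom plate: 7.6 × 0.5, A = 3.8 in², y = 0.25 in, Ī = 0.079167 in⁴.
Web plate: 0.5 × 6.8, A = 3.4 in², y = 3.9 in, Ī = 13.101 in⁴.
Top plate: 2.8 × 0.95, A = 2.66 in², y = 7.775 in, Ī = 0.20005 in⁴.
Centroid: ȳ = ΣA·y / ΣA = 3.5387 in.
Transfer each piece to the horizontal centroidal axis using Ī + A·d² with d = y − 3.5387:
  bottom plate: d = -3.2887 in → contributes +41.178 in⁴
  web plate: d = 0.36131 in → contributes +13.545 in⁴
  top plate: d = 4.2363 in → contributes +47.937 in⁴
Total I = 102.66 in⁴.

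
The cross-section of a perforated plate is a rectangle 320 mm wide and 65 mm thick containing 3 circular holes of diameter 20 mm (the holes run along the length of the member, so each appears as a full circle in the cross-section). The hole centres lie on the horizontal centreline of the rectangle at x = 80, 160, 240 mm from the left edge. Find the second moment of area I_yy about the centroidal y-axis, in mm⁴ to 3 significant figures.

Treat the section as a set of non-overlapping primitives; coordinates are from the bounding-box lower-left.
Plate: 320 × 65, A = 20 800 mm², x = 160 mm, Ī = 177 493 333 mm⁴.
Hole 1 (subtracted): ⌀20, A = 314.16 mm², x = 80 mm, Ī = 7 854 mm⁴.
Hole 2 (subtracted): ⌀20, A = 314.16 mm², x = 160 mm, Ī = 7 854 mm⁴.
Hole 3 (subtracted): ⌀20, A = 314.16 mm², x = 240 mm, Ī = 7 854 mm⁴.
By symmetry the centroid is at mid-width, x̄ = 160 mm.
Transfer each piece to the centroidal y-axis using Ī + A·d² with d = x − 160:
  plate: d = 0 mm → contributes +177 493 333 mm⁴
  hole 1: d = -80 mm → contributes −2 018 473 mm⁴
  hole 2: d = 0 mm → contributes −7 854 mm⁴
  hole 3: d = 80 mm → contributes −2 018 473 mm⁴
Total I = 173 448 533 mm⁴.

I_yy ≈ 1.73 × 10⁸ mm⁴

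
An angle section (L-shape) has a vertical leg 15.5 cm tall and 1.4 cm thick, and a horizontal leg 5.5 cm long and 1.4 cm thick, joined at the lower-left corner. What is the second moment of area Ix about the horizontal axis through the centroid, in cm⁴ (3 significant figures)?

Ix ≈ 661 cm⁴

Decompose the section into non-overlapping parts with the origin at the bottom-left of its bounding rectangle.
Vertical leg: 1.4 × 15.5, A = 21.7 cm², y = 7.75 cm, Ī = 434.45 cm⁴.
Horizontal leg (remainder): 4.1 × 1.4, A = 5.74 cm², y = 0.7 cm, Ī = 0.93753 cm⁴.
Centroid: ȳ = ΣA·y / ΣA = 6.2753 cm.
Transfer each piece to the horizontal axis through the centroid using Ī + A·d² with d = y − 6.2753:
  vertical leg: d = 1.4747 cm → contributes +481.65 cm⁴
  horizontal leg (remainder): d = -5.5753 cm → contributes +179.36 cm⁴
Total I = 661 cm⁴.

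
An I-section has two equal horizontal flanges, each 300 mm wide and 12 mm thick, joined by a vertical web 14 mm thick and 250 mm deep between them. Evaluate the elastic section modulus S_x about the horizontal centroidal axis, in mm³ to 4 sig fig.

S_x ≈ 1.036 × 10⁶ mm³

Decompose the section into non-overlapping parts with the origin at the bottom-left of its bounding rectangle.
Bottom flange: 300 × 12, A = 3 600 mm², y = 6 mm, Ī = 43 200 mm⁴.
Web: 14 × 250, A = 3 500 mm², y = 137 mm, Ī = 18 229 167 mm⁴.
Top flange: 300 × 12, A = 3 600 mm², y = 268 mm, Ī = 43 200 mm⁴.
By symmetry the centroid is at mid-height, ȳ = 137 mm.
Transfer each piece to the horizontal centroidal axis using Ī + A·d² with d = y − 137:
  bottom flange: d = -131 mm → contributes +61 822 800 mm⁴
  web: d = 0 mm → contributes +18 229 167 mm⁴
  top flange: d = 131 mm → contributes +61 822 800 mm⁴
Total I = 141 874 767 mm⁴.
Extreme fibre distance c = 137 mm; S = I/c = 1 035 582 mm³.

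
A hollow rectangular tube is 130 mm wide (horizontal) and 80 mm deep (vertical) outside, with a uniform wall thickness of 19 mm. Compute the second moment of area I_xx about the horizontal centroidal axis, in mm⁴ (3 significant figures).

I_xx ≈ 4.98 × 10⁶ mm⁴

Treat the section as a set of non-overlapping primitives; coordinates are from the bounding-box lower-left.
Outer rectangle: 130 × 80, A = 10 400 mm², y = 40 mm, Ī = 5 546 667 mm⁴.
Inner void (subtracted): 92 × 42, A = 3 864 mm², y = 40 mm, Ī = 568 008 mm⁴.
By symmetry the centroid is at mid-height, ȳ = 40 mm.
All pieces are centred on the horizontal centroidal axis, so I = ΣĪ (holes subtracted) = 4 978 659 mm⁴.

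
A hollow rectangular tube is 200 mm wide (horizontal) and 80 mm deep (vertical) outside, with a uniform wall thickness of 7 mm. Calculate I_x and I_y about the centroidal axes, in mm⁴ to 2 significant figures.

I_x ≈ 4.1 × 10⁶ mm⁴, I_y ≈ 1.8 × 10⁷ mm⁴

Treat the section as a set of non-overlapping primitives; coordinates are from the bounding-box lower-left.
Outer rectangle: 200 × 80, A = 16 000 mm², y = 40 mm, Ī = 8 533 333 mm⁴.
Inner void (subtracted): 186 × 66, A = 12 276 mm², y = 40 mm, Ī = 4 456 188 mm⁴.
By symmetry the centroid is at mid-height, ȳ = 40 mm.
All pieces are centred on the centroidal x-axis, so I = ΣĪ (holes subtracted) = 4 077 145 mm⁴.
Repeating about the centroidal y-axis gives I_y = 17 941 625 mm⁴.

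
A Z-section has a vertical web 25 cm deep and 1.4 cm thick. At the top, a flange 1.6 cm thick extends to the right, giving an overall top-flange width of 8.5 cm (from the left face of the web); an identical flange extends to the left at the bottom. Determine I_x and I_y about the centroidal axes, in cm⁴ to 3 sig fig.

Split into non-overlapping primitives; take the origin at the lower-left of the bounding box.
Web: 1.4 × 25, A = 35 cm², y = 12.5 cm, Ī = 1822.9 cm⁴.
Top flange (beyond web): 7.1 × 1.6, A = 11.36 cm², y = 24.2 cm, Ī = 2.4235 cm⁴.
Bottom flange (beyond web): 7.1 × 1.6, A = 11.36 cm², y = 0.8 cm, Ī = 2.4235 cm⁴.
Centroid: ȳ = ΣA·y / ΣA = 12.5 cm.
Transfer each piece to the centroidal x-axis using Ī + A·d² with d = y − 12.5:
  web: d = 0 cm → contributes +1822.9 cm⁴
  top flange (beyond web): d = 11.7 cm → contributes +1557.5 cm⁴
  bottom flange (beyond web): d = -11.7 cm → contributes +1557.5 cm⁴
Total I = 4937.9 cm⁴.
For the y-axis: x̄ = 7.8 cm.
Repeating about the centroidal y-axis gives I_y = 511.54 cm⁴.

I_x ≈ 4940 cm⁴, I_y ≈ 512 cm⁴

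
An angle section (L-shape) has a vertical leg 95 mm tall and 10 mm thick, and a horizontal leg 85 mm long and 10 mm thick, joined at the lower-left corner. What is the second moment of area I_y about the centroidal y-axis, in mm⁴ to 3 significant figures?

I_y ≈ 1.12 × 10⁶ mm⁴

Break the section into simple shapes (no overlaps), measuring from the bottom-left corner of the bounding box.
Vertical leg: 10 × 95, A = 950 mm², x = 5 mm, Ī = 7916.7 mm⁴.
Horizontal leg (remainder): 75 × 10, A = 750 mm², x = 47.5 mm, Ī = 351 563 mm⁴.
Centroid: x̄ = ΣA·x / ΣA = 23.75 mm.
Transfer each piece to the centroidal y-axis using Ī + A·d² with d = x − 23.75:
  vertical leg: d = -18.75 mm → contributes +341 901 mm⁴
  horizontal leg (remainder): d = 23.75 mm → contributes +774 609 mm⁴
Total I = 1 116 510 mm⁴.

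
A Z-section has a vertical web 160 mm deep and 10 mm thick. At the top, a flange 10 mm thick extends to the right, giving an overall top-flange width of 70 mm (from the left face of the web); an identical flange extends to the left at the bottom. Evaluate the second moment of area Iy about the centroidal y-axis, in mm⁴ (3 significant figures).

Iy ≈ 1.84 × 10⁶ mm⁴

Treat the section as a set of non-overlapping primitives; coordinates are from the bounding-box lower-left.
Web: 10 × 160, A = 1 600 mm², x = 65 mm, Ī = 13 333 mm⁴.
Top flange (beyond web): 60 × 10, A = 600 mm², x = 100 mm, Ī = 180 000 mm⁴.
Bottom flange (beyond web): 60 × 10, A = 600 mm², x = 30 mm, Ī = 180 000 mm⁴.
Centroid: x̄ = ΣA·x / ΣA = 65 mm.
Transfer each piece to the centroidal y-axis using Ī + A·d² with d = x − 65:
  web: d = 0 mm → contributes +13 333 mm⁴
  top flange (beyond web): d = 35 mm → contributes +915 000 mm⁴
  bottom flange (beyond web): d = -35 mm → contributes +915 000 mm⁴
Total I = 1 843 333 mm⁴.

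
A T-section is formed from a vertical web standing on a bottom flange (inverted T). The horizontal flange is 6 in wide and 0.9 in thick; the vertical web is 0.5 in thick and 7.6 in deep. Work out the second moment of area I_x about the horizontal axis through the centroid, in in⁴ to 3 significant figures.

I_x ≈ 58.9 in⁴

Decompose the section into non-overlapping parts with the origin at the bottom-left of its bounding rectangle.
Flange: 6 × 0.9, A = 5.4 in², y = 0.45 in, Ī = 0.3645 in⁴.
Web: 0.5 × 7.6, A = 3.8 in², y = 4.7 in, Ī = 18.291 in⁴.
Centroid: ȳ = ΣA·y / ΣA = 2.2054 in.
Transfer each piece to the horizontal axis through the centroid using Ī + A·d² with d = y − 2.2054:
  flange: d = -1.7554 in → contributes +17.005 in⁴
  web: d = 2.4946 in → contributes +41.938 in⁴
Total I = 58.942 in⁴.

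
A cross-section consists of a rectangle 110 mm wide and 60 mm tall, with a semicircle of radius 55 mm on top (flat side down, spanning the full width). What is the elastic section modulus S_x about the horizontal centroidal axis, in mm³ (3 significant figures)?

S_x ≈ 1.73 × 10⁵ mm³

Split into non-overlapping primitives; take the origin at the lower-left of the bounding box.
Rectangular body: 110 × 60, A = 6 600 mm², y = 30 mm, Ī = 1 980 000 mm⁴.
Semicircular cap: semicircle r = 55, A = 4751.7 mm², y = 83.343 mm, Ī = 1 004 345 mm⁴.
Centroid: ȳ = ΣA·y / ΣA = 52.329 mm.
Transfer each piece to the horizontal centroidal axis using Ī + A·d² with d = y − 52.329:
  rectangular body: d = -22.329 mm → contributes +5 270 532 mm⁴
  semicircular cap: d = 31.014 mm → contributes +5 574 857 mm⁴
Total I = 10 845 389 mm⁴.
Extreme fibre distance c = 62.671 mm; S = I/c = 173 052 mm³.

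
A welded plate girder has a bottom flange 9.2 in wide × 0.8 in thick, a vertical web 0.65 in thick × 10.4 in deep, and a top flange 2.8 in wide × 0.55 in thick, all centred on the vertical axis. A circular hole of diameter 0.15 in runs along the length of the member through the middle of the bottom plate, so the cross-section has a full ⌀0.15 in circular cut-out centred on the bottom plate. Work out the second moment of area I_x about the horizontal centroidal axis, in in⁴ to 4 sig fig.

I_x ≈ 269.5 in⁴

Treat the section as a set of non-overlapping primitives; coordinates are from the bounding-box lower-left.
Bottom plate: 9.2 × 0.8, A = 7.36 in², y = 0.4 in, Ī = 0.392533 in⁴.
Web plate: 0.65 × 10.4, A = 6.76 in², y = 6 in, Ī = 60.9301 in⁴.
Top plate: 2.8 × 0.55, A = 1.54 in², y = 11.475 in, Ī = 0.0388208 in⁴.
Hole (subtracted): ⌀0.15, A = 0.0176715 in², y = 0.4 in, Ī = 0.0000248505 in⁴.
Centroid: ȳ = ΣA·y / ΣA = 3.91044 in.
Transfer each piece to the horizontal centroidal axis using Ī + A·d² with d = y − 3.91044:
  bottom plate: d = -3.51044 in → contributes +91.0914 in⁴
  web plate: d = 2.08956 in → contributes +90.446 in⁴
  top plate: d = 7.56456 in → contributes +88.1615 in⁴
  hole: d = -3.51044 in → contributes −0.217794 in⁴
Total I = 269.481 in⁴.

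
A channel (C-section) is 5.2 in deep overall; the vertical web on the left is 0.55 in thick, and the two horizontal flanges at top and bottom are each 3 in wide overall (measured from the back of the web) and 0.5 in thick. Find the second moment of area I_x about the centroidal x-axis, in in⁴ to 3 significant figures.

I_x ≈ 20.0 in⁴

Decompose the section into non-overlapping parts with the origin at the bottom-left of its bounding rectangle.
Web: 0.55 × 5.2, A = 2.86 in², y = 2.6 in, Ī = 6.4445 in⁴.
Top flange (beyond web): 2.45 × 0.5, A = 1.225 in², y = 4.95 in, Ī = 0.025521 in⁴.
Bottom flange (beyond web): 2.45 × 0.5, A = 1.225 in², y = 0.25 in, Ī = 0.025521 in⁴.
By symmetry the centroid is at mid-height, ȳ = 2.6 in.
Transfer each piece to the centroidal x-axis using Ī + A·d² with d = y − 2.6:
  web: d = 0 in → contributes +6.4445 in⁴
  top flange (beyond web): d = 2.35 in → contributes +6.7906 in⁴
  bottom flange (beyond web): d = -2.35 in → contributes +6.7906 in⁴
Total I = 20.026 in⁴.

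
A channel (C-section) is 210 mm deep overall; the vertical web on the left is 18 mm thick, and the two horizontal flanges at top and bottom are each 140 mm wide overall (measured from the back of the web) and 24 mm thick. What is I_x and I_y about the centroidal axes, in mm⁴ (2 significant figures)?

I_x ≈ 6.5 × 10⁷ mm⁴, I_y ≈ 1.9 × 10⁷ mm⁴

Break the section into simple shapes (no overlaps), measuring from the bottom-left corner of the bounding box.
Web: 18 × 210, A = 3 780 mm², y = 105 mm, Ī = 13 891 500 mm⁴.
Top flange (beyond web): 122 × 24, A = 2 928 mm², y = 198 mm, Ī = 140 544 mm⁴.
Bottom flange (beyond web): 122 × 24, A = 2 928 mm², y = 12 mm, Ī = 140 544 mm⁴.
By symmetry the centroid is at mid-height, ȳ = 105 mm.
Transfer each piece to the centroidal x-axis using Ī + A·d² with d = y − 105:
  web: d = 0 mm → contributes +13 891 500 mm⁴
  top flange (beyond web): d = 93 mm → contributes +25 464 816 mm⁴
  bottom flange (beyond web): d = -93 mm → contributes +25 464 816 mm⁴
Total I = 64 821 132 mm⁴.
For the y-axis: x̄ = 51.54 mm.
Repeating about the centroidal y-axis gives I_y = 18 621 661 mm⁴.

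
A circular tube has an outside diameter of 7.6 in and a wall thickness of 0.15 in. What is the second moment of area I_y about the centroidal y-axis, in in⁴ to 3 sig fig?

I_y ≈ 24.4 in⁴

Split into non-overlapping primitives; take the origin at the lower-left of the bounding box.
Outer circle: ⌀7.6, A = 45.365 in², x = 3.8 in, Ī = 163.77 in⁴.
Bore (subtracted): ⌀7.3, A = 41.854 in², x = 3.8 in, Ī = 139.4 in⁴.
By symmetry the centroid is at mid-width, x̄ = 3.8 in.
All pieces are centred on the centroidal y-axis, so I = ΣĪ (holes subtracted) = 24.367 in⁴.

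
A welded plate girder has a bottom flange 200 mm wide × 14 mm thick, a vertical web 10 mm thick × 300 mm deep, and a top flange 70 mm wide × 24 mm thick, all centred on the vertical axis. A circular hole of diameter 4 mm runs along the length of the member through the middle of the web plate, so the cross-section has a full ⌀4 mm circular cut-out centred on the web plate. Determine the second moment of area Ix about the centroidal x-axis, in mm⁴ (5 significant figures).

Ix ≈ 1.3198 × 10⁸ mm⁴

Decompose the section into non-overlapping parts with the origin at the bottom-left of its bounding rectangle.
Bottom plate: 200 × 14, A = 2 800 mm², y = 7 mm, Ī = 45733.33 mm⁴.
Web plate: 10 × 300, A = 3 000 mm², y = 164 mm, Ī = 22 500 000 mm⁴.
Top plate: 70 × 24, A = 1 680 mm², y = 326 mm, Ī = 80 640 mm⁴.
Hole (subtracted): ⌀4, A = 12.56637 mm², y = 164 mm, Ī = 12.56637 mm⁴.
Centroid: ȳ = ΣA·y / ΣA = 141.5773 mm.
Transfer each piece to the centroidal x-axis using Ī + A·d² with d = y − 141.5773:
  bottom plate: d = -134.5773 mm → contributes +50 756 675 mm⁴
  web plate: d = 22.4227 mm → contributes +24 008 332 mm⁴
  top plate: d = 184.4227 mm → contributes +57 220 348 mm⁴
  hole: d = 22.4227 mm → contributes −6330.653 mm⁴
Total I = 131 979 024 mm⁴.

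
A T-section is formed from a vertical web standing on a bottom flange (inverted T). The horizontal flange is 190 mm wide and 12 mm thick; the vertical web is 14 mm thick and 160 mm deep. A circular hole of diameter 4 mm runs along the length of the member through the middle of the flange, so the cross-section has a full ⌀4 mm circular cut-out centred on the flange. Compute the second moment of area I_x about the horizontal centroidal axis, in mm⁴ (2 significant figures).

I_x ≈ 1.3 × 10⁷ mm⁴

Treat the section as a set of non-overlapping primitives; coordinates are from the bounding-box lower-left.
Flange: 190 × 12, A = 2 280 mm², y = 6 mm, Ī = 27 360 mm⁴.
Web: 14 × 160, A = 2 240 mm², y = 92 mm, Ī = 4 778 667 mm⁴.
Hole (subtracted): ⌀4, A = 12.57 mm², y = 6 mm, Ī = 12.57 mm⁴.
Centroid: ȳ = ΣA·y / ΣA = 48.74 mm.
Transfer each piece to the horizontal centroidal axis using Ī + A·d² with d = y − 48.74:
  flange: d = -42.74 mm → contributes +4 191 920 mm⁴
  web: d = 43.26 mm → contributes +8 970 996 mm⁴
  hole: d = -42.74 mm → contributes −22 966 mm⁴
Total I = 13 139 950 mm⁴.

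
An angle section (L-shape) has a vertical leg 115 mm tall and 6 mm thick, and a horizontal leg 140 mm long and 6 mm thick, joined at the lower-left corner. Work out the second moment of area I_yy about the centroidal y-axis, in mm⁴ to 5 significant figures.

Break the section into simple shapes (no overlaps), measuring from the bottom-left corner of the bounding box.
Vertical leg: 6 × 115, A = 690 mm², x = 3 mm, Ī = 2 070 mm⁴.
Horizontal leg (remainder): 134 × 6, A = 804 mm², x = 73 mm, Ī = 1 203 052 mm⁴.
Centroid: x̄ = ΣA·x / ΣA = 40.67068 mm.
Transfer each piece to the centroidal y-axis using Ī + A·d² with d = x − 40.67068:
  vertical leg: d = -37.67068 mm → contributes +981235.4 mm⁴
  horizontal leg (remainder): d = 32.32932 mm → contributes +2 043 381 mm⁴
Total I = 3 024 616 mm⁴.

I_yy ≈ 3.0246 × 10⁶ mm⁴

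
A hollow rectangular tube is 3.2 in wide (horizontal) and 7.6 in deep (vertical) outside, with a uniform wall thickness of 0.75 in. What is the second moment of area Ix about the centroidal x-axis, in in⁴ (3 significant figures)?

Treat the section as a set of non-overlapping primitives; coordinates are from the bounding-box lower-left.
Outer rectangle: 3.2 × 7.6, A = 24.32 in², y = 3.8 in, Ī = 117.06 in⁴.
Inner void (subtracted): 1.7 × 6.1, A = 10.37 in², y = 3.8 in, Ī = 32.156 in⁴.
By symmetry the centroid is at mid-height, ȳ = 3.8 in.
All pieces are centred on the centroidal x-axis, so I = ΣĪ (holes subtracted) = 84.905 in⁴.

Ix ≈ 84.9 in⁴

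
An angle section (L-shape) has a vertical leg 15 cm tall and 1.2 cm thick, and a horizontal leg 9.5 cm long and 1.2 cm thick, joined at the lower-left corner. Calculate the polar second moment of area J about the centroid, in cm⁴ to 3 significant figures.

J ≈ 848 cm⁴

Treat the section as a set of non-overlapping primitives; coordinates are from the bounding-box lower-left.
Vertical leg: 1.2 × 15, A = 18 cm², y = 7.5 cm, Ī = 337.5 cm⁴.
Horizontal leg (remainder): 8.3 × 1.2, A = 9.96 cm², y = 0.6 cm, Ī = 1.1952 cm⁴.
Centroid: ȳ = ΣA·y / ΣA = 5.0421 cm.
Transfer each piece to the centroidal x-axis using Ī + A·d² with d = y − 5.0421:
  vertical leg: d = 2.4579 cm → contributes +446.25 cm⁴
  horizontal leg (remainder): d = -4.4421 cm → contributes +197.72 cm⁴
Total I = 643.97 cm⁴.
For the y-axis: x̄ = 2.2921 cm.
Repeating about the centroidal y-axis gives I_y = 204.01 cm⁴.
Polar second moment: J = I_x + I_y = 847.98 cm⁴.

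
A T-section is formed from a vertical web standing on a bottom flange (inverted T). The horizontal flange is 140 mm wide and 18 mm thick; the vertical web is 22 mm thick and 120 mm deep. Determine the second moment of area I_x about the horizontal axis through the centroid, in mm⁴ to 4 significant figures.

Break the section into simple shapes (no overlaps), measuring from the bottom-left corner of the bounding box.
Flange: 140 × 18, A = 2 520 mm², y = 9 mm, Ī = 68 040 mm⁴.
Web: 22 × 120, A = 2 640 mm², y = 78 mm, Ī = 3 168 000 mm⁴.
Centroid: ȳ = ΣA·y / ΣA = 44.3023 mm.
Transfer each piece to the horizontal axis through the centroid using Ī + A·d² with d = y − 44.3023:
  flange: d = -35.3023 mm → contributes +3 208 601 mm⁴
  web: d = 33.6977 mm → contributes +6 165 808 mm⁴
Total I = 9 374 408 mm⁴.

I_x ≈ 9.374 × 10⁶ mm⁴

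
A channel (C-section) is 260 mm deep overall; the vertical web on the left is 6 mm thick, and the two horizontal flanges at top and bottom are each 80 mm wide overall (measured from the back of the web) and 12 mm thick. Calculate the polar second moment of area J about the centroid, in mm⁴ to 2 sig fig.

J ≈ 3.8 × 10⁷ mm⁴

Split into non-overlapping primitives; take the origin at the lower-left of the bounding box.
Web: 6 × 260, A = 1 560 mm², y = 130 mm, Ī = 8 788 000 mm⁴.
Top flange (beyond web): 74 × 12, A = 888 mm², y = 254 mm, Ī = 10 656 mm⁴.
Bottom flange (beyond web): 74 × 12, A = 888 mm², y = 6 mm, Ī = 10 656 mm⁴.
By symmetry the centroid is at mid-height, ȳ = 130 mm.
Transfer each piece to the centroidal x-axis using Ī + A·d² with d = y − 130:
  web: d = 0 mm → contributes +8 788 000 mm⁴
  top flange (beyond web): d = 124 mm → contributes +13 664 544 mm⁴
  bottom flange (beyond web): d = -124 mm → contributes +13 664 544 mm⁴
Total I = 36 117 088 mm⁴.
For the y-axis: x̄ = 24.29 mm.
Repeating about the centroidal y-axis gives I_y = 2 143 934 mm⁴.
Polar second moment: J = I_x + I_y = 38 261 022 mm⁴.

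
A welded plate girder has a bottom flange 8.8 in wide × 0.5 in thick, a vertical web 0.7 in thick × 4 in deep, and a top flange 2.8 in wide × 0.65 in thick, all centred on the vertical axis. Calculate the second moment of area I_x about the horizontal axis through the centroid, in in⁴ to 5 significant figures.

I_x ≈ 32.440 in⁴

Break the section into simple shapes (no overlaps), measuring from the bottom-left corner of the bounding box.
Bottom plate: 8.8 × 0.5, A = 4.4 in², y = 0.25 in, Ī = 0.09166667 in⁴.
Web plate: 0.7 × 4, A = 2.8 in², y = 2.5 in, Ī = 3.733333 in⁴.
Top plate: 2.8 × 0.65, A = 1.82 in², y = 4.825 in, Ī = 0.06407917 in⁴.
Centroid: ȳ = ΣA·y / ΣA = 1.871563 in.
Transfer each piece to the horizontal axis through the centroid using Ī + A·d² with d = y − 1.871563:
  bottom plate: d = -1.621563 in → contributes +11.66132 in⁴
  web plate: d = 0.6284368 in → contributes +4.839145 in⁴
  top plate: d = 2.953437 in → contributes +15.93956 in⁴
Total I = 32.44002 in⁴.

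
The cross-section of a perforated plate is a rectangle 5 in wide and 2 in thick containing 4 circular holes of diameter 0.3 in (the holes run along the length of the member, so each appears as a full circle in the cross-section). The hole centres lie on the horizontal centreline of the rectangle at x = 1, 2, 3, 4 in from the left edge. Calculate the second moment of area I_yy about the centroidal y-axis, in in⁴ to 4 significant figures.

Split into non-overlapping primitives; take the origin at the lower-left of the bounding box.
Plate: 5 × 2, A = 10 in², x = 2.5 in, Ī = 20.8333 in⁴.
Hole 1 (subtracted): ⌀0.3, A = 0.0706858 in², x = 1 in, Ī = 0.000397608 in⁴.
Hole 2 (subtracted): ⌀0.3, A = 0.0706858 in², x = 2 in, Ī = 0.000397608 in⁴.
Hole 3 (subtracted): ⌀0.3, A = 0.0706858 in², x = 3 in, Ī = 0.000397608 in⁴.
Hole 4 (subtracted): ⌀0.3, A = 0.0706858 in², x = 4 in, Ī = 0.000397608 in⁴.
By symmetry the centroid is at mid-width, x̄ = 2.5 in.
Transfer each piece to the centroidal y-axis using Ī + A·d² with d = x − 2.5:
  plate: d = 0 in → contributes +20.8333 in⁴
  hole 1: d = -1.5 in → contributes −0.159441 in⁴
  hole 2: d = -0.5 in → contributes −0.0180691 in⁴
  hole 3: d = 0.5 in → contributes −0.0180691 in⁴
  hole 4: d = 1.5 in → contributes −0.159441 in⁴
Total I = 20.4783 in⁴.

I_yy ≈ 20.48 in⁴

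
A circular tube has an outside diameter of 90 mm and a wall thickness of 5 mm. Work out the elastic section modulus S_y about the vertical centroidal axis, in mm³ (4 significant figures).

Split into non-overlapping primitives; take the origin at the lower-left of the bounding box.
Outer circle: ⌀90, A = 6361.73 mm², x = 45 mm, Ī = 3 220 623 mm⁴.
Bore (subtracted): ⌀80, A = 5026.55 mm², x = 45 mm, Ī = 2 010 619 mm⁴.
By symmetry the centroid is at mid-width, x̄ = 45 mm.
All pieces are centred on the vertical centroidal axis, so I = ΣĪ (holes subtracted) = 1 210 004 mm⁴.
Extreme fibre distance c = 45 mm; S = I/c = 26 889 mm³.

S_y ≈ 2.689 × 10⁴ mm³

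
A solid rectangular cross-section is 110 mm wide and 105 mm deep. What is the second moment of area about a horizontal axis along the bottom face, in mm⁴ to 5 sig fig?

I_base ≈ 4.2446 × 10⁷ mm⁴

The section: 110 × 105, A = 11 550 mm², y = 52.5 mm, Ī = 10 611 563 mm⁴.
Transfer it to the bottom edge using Ī + A·d² with d = y − 0:
  the section: d = 52.5 mm → contributes +42 446 250 mm⁴
Total I = 42 446 250 mm⁴.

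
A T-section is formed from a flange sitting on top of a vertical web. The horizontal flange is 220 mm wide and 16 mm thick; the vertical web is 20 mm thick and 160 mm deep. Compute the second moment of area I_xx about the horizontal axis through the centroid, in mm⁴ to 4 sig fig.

Decompose the section into non-overlapping parts with the origin at the bottom-left of its bounding rectangle.
Flange: 220 × 16, A = 3 520 mm², y = 168 mm, Ī = 75093.3 mm⁴.
Web: 20 × 160, A = 3 200 mm², y = 80 mm, Ī = 6 826 667 mm⁴.
Centroid: ȳ = ΣA·y / ΣA = 126.095 mm.
Transfer each piece to the horizontal axis through the centroid using Ī + A·d² with d = y − 126.095:
  flange: d = 41.9048 mm → contributes +6 256 245 mm⁴
  web: d = -46.0952 mm → contributes +13 625 934 mm⁴
Total I = 19 882 179 mm⁴.

I_xx ≈ 1.988 × 10⁷ mm⁴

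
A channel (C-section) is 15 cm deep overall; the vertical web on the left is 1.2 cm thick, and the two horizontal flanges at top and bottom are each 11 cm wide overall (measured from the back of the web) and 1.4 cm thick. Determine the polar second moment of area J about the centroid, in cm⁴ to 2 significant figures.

Break the section into simple shapes (no overlaps), measuring from the bottom-left corner of the bounding box.
Web: 1.2 × 15, A = 18 cm², y = 7.5 cm, Ī = 337.5 cm⁴.
Top flange (beyond web): 9.8 × 1.4, A = 13.72 cm², y = 14.3 cm, Ī = 2.241 cm⁴.
Bottom flange (beyond web): 9.8 × 1.4, A = 13.72 cm², y = 0.7 cm, Ī = 2.241 cm⁴.
By symmetry the centroid is at mid-height, ȳ = 7.5 cm.
Transfer each piece to the centroidal x-axis using Ī + A·d² with d = y − 7.5:
  web: d = 0 cm → contributes +337.5 cm⁴
  top flange (beyond web): d = 6.8 cm → contributes +636.7 cm⁴
  bottom flange (beyond web): d = -6.8 cm → contributes +636.7 cm⁴
Total I = 1 611 cm⁴.
For the y-axis: x̄ = 3.921 cm.
Repeating about the centroidal y-axis gives I_y = 550.6 cm⁴.
Polar second moment: J = I_x + I_y = 2 161 cm⁴.

J ≈ 2200 cm⁴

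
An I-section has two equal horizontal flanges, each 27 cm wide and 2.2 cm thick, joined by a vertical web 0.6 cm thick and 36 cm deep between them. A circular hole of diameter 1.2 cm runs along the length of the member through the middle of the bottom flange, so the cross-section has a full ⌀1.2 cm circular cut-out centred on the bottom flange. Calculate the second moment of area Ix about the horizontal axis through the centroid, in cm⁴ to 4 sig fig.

Treat the section as a set of non-overlapping primitives; coordinates are from the bounding-box lower-left.
Bottom flange: 27 × 2.2, A = 59.4 cm², y = 1.1 cm, Ī = 23.958 cm⁴.
Web: 0.6 × 36, A = 21.6 cm², y = 20.2 cm, Ī = 2332.8 cm⁴.
Top flange: 27 × 2.2, A = 59.4 cm², y = 39.3 cm, Ī = 23.958 cm⁴.
Hole (subtracted): ⌀1.2, A = 1.13097 cm², y = 1.1 cm, Ī = 0.101788 cm⁴.
Centroid: ȳ = ΣA·y / ΣA = 20.3551 cm.
Transfer each piece to the horizontal axis through the centroid using Ī + A·d² with d = y − 20.3551:
  bottom flange: d = -19.2551 cm → contributes +22047.1 cm⁴
  web: d = -0.155107 cm → contributes +2333.32 cm⁴
  top flange: d = 18.9449 cm → contributes +21343.2 cm⁴
  hole: d = -19.2551 cm → contributes −419.42 cm⁴
Total I = 45304.1 cm⁴.

Ix ≈ 4.530 × 10⁴ cm⁴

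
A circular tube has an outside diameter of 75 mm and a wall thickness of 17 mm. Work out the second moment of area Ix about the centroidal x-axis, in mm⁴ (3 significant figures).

Ix ≈ 1.41 × 10⁶ mm⁴

Break the section into simple shapes (no overlaps), measuring from the bottom-left corner of the bounding box.
Outer circle: ⌀75, A = 4417.9 mm², y = 37.5 mm, Ī = 1 553 156 mm⁴.
Bore (subtracted): ⌀41, A = 1320.3 mm², y = 37.5 mm, Ī = 138 709 mm⁴.
By symmetry the centroid is at mid-height, ȳ = 37.5 mm.
All pieces are centred on the centroidal x-axis, so I = ΣĪ (holes subtracted) = 1 414 446 mm⁴.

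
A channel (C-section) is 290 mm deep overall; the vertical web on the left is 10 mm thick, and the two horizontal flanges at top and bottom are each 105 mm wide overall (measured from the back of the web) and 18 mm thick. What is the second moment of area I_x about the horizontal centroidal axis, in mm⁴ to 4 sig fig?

Treat the section as a set of non-overlapping primitives; coordinates are from the bounding-box lower-left.
Web: 10 × 290, A = 2 900 mm², y = 145 mm, Ī = 20 324 167 mm⁴.
Top flange (beyond web): 95 × 18, A = 1 710 mm², y = 281 mm, Ī = 46 170 mm⁴.
Bottom flange (beyond web): 95 × 18, A = 1 710 mm², y = 9 mm, Ī = 46 170 mm⁴.
By symmetry the centroid is at mid-height, ȳ = 145 mm.
Transfer each piece to the horizontal centroidal axis using Ī + A·d² with d = y − 145:
  web: d = 0 mm → contributes +20 324 167 mm⁴
  top flange (beyond web): d = 136 mm → contributes +31 674 330 mm⁴
  bottom flange (beyond web): d = -136 mm → contributes +31 674 330 mm⁴
Total I = 83 672 827 mm⁴.

I_x ≈ 8.367 × 10⁷ mm⁴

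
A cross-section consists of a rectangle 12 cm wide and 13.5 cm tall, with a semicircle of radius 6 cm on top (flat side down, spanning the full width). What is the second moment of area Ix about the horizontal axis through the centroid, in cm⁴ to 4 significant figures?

Ix ≈ 6225 cm⁴

Split into non-overlapping primitives; take the origin at the lower-left of the bounding box.
Rectangular body: 12 × 13.5, A = 162 cm², y = 6.75 cm, Ī = 2460.38 cm⁴.
Semicircular cap: semicircle r = 6, A = 56.5487 cm², y = 16.0465 cm, Ī = 142.245 cm⁴.
Centroid: ȳ = ΣA·y / ΣA = 9.15543 cm.
Transfer each piece to the horizontal axis through the centroid using Ī + A·d² with d = y − 9.15543:
  rectangular body: d = -2.40543 cm → contributes +3397.72 cm⁴
  semicircular cap: d = 6.89105 cm → contributes +2827.55 cm⁴
Total I = 6225.27 cm⁴.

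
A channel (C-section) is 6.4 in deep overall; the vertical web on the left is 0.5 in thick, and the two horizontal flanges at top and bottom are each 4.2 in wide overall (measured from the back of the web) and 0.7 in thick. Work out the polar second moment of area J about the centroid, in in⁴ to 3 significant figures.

J ≈ 67.9 in⁴

Treat the section as a set of non-overlapping primitives; coordinates are from the bounding-box lower-left.
Web: 0.5 × 6.4, A = 3.2 in², y = 3.2 in, Ī = 10.923 in⁴.
Top flange (beyond web): 3.7 × 0.7, A = 2.59 in², y = 6.05 in, Ī = 0.10576 in⁴.
Bottom flange (beyond web): 3.7 × 0.7, A = 2.59 in², y = 0.35 in, Ī = 0.10576 in⁴.
By symmetry the centroid is at mid-height, ȳ = 3.2 in.
Transfer each piece to the centroidal x-axis using Ī + A·d² with d = y − 3.2:
  web: d = 0 in → contributes +10.923 in⁴
  top flange (beyond web): d = 2.85 in → contributes +21.143 in⁴
  bottom flange (beyond web): d = -2.85 in → contributes +21.143 in⁴
Total I = 53.209 in⁴.
For the y-axis: x̄ = 1.5481 in.
Repeating about the centroidal y-axis gives I_y = 14.699 in⁴.
Polar second moment: J = I_x + I_y = 67.908 in⁴.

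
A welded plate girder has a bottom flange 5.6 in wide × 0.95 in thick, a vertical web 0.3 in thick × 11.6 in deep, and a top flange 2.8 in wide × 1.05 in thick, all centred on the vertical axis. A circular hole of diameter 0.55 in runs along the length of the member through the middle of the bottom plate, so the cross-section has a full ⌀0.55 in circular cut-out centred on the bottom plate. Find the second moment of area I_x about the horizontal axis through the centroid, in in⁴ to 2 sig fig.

Break the section into simple shapes (no overlaps), measuring from the bottom-left corner of the bounding box.
Bottom plate: 5.6 × 0.95, A = 5.32 in², y = 0.475 in, Ī = 0.4001 in⁴.
Web plate: 0.3 × 11.6, A = 3.48 in², y = 6.75 in, Ī = 39.02 in⁴.
Top plate: 2.8 × 1.05, A = 2.94 in², y = 13.08 in, Ī = 0.2701 in⁴.
Hole (subtracted): ⌀0.55, A = 0.2376 in², y = 0.475 in, Ī = 0.004492 in⁴.
Centroid: ȳ = ΣA·y / ΣA = 5.594 in.
Transfer each piece to the horizontal axis through the centroid using Ī + A·d² with d = y − 5.594:
  bottom plate: d = -5.119 in → contributes +139.8 in⁴
  web plate: d = 1.156 in → contributes +43.67 in⁴
  top plate: d = 7.481 in → contributes +164.8 in⁴
  hole: d = -5.119 in → contributes −6.23 in⁴
Total I = 342.1 in⁴.

I_x ≈ 340 in⁴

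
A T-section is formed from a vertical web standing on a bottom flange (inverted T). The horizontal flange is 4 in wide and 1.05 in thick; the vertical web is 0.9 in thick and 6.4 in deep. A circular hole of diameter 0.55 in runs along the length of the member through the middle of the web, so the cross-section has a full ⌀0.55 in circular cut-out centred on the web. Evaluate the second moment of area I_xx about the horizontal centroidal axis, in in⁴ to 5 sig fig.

I_xx ≈ 53.144 in⁴

Treat the section as a set of non-overlapping primitives; coordinates are from the bounding-box lower-left.
Flange: 4 × 1.05, A = 4.2 in², y = 0.525 in, Ī = 0.385875 in⁴.
Web: 0.9 × 6.4, A = 5.76 in², y = 4.25 in, Ī = 19.6608 in⁴.
Hole (subtracted): ⌀0.55, A = 0.2375829 in², y = 4.25 in, Ī = 0.004491803 in⁴.
Centroid: ȳ = ΣA·y / ΣA = 2.640832 in.
Transfer each piece to the horizontal centroidal axis using Ī + A·d² with d = y − 2.640832:
  flange: d = -2.115832 in → contributes +19.18821 in⁴
  web: d = 1.609168 in → contributes +34.57586 in⁴
  hole: d = 1.609168 in → contributes −0.619694 in⁴
Total I = 53.14438 in⁴.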